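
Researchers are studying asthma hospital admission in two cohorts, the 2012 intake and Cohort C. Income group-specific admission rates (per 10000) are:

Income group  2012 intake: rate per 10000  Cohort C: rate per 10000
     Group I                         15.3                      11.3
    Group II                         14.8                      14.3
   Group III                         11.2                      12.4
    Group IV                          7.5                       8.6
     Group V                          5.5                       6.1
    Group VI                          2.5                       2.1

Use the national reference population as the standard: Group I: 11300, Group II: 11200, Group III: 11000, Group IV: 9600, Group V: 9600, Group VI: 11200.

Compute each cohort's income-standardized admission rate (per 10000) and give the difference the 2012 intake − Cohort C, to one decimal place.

Standard total = 63900; weights = 0.1768, 0.1753, 0.1721, 0.1502, 0.1502, 0.1753.
The 2012 intake: 0.1768×15.3 + 0.1753×14.8 + 0.1721×11.2 + 0.1502×7.5 + 0.1502×5.5 + 0.1753×2.5 = 9.6189 per 10000.
Cohort C: 0.1768×11.3 + 0.1753×14.3 + 0.1721×12.4 + 0.1502×8.6 + 0.1502×6.1 + 0.1753×2.1 = 9.2158 per 10000.
Difference = 9.6189 − 9.2158 = 0.4031.

0.4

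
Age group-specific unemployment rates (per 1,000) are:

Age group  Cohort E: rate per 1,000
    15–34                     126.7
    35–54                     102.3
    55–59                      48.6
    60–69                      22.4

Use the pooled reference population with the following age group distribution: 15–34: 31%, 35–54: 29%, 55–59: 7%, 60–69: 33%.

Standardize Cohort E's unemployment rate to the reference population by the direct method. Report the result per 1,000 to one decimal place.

Standard weights: 0.31, 0.29, 0.07, 0.33.
Standardized rate: 0.3100×126.7 + 0.2900×102.3 + 0.0700×48.6 + 0.3300×22.4 = 79.7380 per 1,000.

79.7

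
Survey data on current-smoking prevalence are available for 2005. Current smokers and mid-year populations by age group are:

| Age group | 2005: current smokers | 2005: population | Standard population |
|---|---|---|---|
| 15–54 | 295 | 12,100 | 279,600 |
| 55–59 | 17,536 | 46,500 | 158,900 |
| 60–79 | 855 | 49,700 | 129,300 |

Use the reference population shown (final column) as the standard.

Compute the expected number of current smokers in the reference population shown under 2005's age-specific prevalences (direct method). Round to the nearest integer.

Age-specific rates per 1,000 for 2005: 24.380, 377.118, 17.203.
Expected current smokers = Σ (standard pop × age-specific rate ÷ 1,000)
= 279,600×24.380/1,000 + 158,900×377.118/1,000 + 129,300×17.203/1,000
= 6816.69 + 59924.09 + 2224.38 = 68965.17.

68965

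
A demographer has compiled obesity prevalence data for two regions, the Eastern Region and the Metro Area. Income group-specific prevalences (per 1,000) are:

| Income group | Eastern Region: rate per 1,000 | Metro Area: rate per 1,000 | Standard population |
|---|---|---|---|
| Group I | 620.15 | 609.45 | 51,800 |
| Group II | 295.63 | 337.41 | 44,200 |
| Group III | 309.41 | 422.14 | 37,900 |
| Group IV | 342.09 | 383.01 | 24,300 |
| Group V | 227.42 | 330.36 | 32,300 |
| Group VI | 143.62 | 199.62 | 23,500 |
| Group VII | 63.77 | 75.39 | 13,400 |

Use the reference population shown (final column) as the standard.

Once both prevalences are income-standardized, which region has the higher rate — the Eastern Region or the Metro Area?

Metro Area

Standard total = 227,400; weights = 0.2278, 0.1944, 0.1667, 0.1069, 0.1420, 0.1033, 0.0589.
The Eastern Region: 0.2278×620.15 + 0.1944×295.63 + 0.1667×309.41 + 0.1069×342.09 + 0.1420×227.42 + 0.1033×143.62 + 0.0589×63.77 = 337.7542 per 1,000.
The Metro Area: 0.2278×609.45 + 0.1944×337.41 + 0.1667×422.14 + 0.1069×383.01 + 0.1420×330.36 + 0.1033×199.62 + 0.0589×75.39 = 387.6922 per 1,000.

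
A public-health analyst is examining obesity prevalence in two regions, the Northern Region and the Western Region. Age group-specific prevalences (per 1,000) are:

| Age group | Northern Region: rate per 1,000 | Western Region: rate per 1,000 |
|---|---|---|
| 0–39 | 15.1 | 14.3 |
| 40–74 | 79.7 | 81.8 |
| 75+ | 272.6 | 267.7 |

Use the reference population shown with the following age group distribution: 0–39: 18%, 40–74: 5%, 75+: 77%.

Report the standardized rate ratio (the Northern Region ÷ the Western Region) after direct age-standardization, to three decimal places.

1.018

Standard weights: 0.18, 0.05, 0.77.
The Northern Region: 0.1800×15.1 + 0.0500×79.7 + 0.7700×272.6 = 216.6050 per 1,000.
The Western Region: 0.1800×14.3 + 0.0500×81.8 + 0.7700×267.7 = 212.7930 per 1,000.
Ratio = 216.6050 ÷ 212.7930 = 1.01791.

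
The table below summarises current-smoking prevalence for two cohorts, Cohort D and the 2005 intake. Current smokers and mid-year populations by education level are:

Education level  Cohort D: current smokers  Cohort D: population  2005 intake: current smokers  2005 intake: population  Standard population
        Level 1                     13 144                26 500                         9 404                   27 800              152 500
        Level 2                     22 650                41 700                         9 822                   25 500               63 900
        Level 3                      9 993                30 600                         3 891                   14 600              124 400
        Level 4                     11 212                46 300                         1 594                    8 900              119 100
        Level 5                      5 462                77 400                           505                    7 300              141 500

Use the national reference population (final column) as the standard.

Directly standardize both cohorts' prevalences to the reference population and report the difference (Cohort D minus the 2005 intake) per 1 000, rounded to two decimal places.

82.02

Education-specific rates per 1 000 for Cohort D: 496.000, 543.165, 326.569, 242.160, 70.568.
For the 2005 intake: 338.273, 385.176, 266.507, 179.101, 69.178.
Standard total = 601 400; weights = 0.2536, 0.1063, 0.2069, 0.1980, 0.2353.
Cohort D: 0.2536×496.000 + 0.1063×543.165 + 0.2069×326.569 + 0.1980×242.160 + 0.2353×70.568 = 315.5971 per 1 000.
The 2005 intake: 0.2536×338.273 + 0.1063×385.176 + 0.2069×266.507 + 0.1980×179.101 + 0.2353×69.178 = 233.5759 per 1 000.
Difference = 315.5971 − 233.5759 = 82.0212.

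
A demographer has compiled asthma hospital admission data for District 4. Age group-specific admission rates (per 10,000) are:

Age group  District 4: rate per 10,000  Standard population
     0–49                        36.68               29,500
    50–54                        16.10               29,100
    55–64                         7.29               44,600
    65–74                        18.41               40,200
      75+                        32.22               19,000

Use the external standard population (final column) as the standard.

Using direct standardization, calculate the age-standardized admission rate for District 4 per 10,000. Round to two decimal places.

19.88

Standard total = 162,400; weights = 0.1817, 0.1792, 0.2746, 0.2475, 0.1170.
Standardized rate: 0.1817×36.68 + 0.1792×16.10 + 0.2746×7.29 + 0.2475×18.41 + 0.1170×32.22 = 19.8766 per 10,000.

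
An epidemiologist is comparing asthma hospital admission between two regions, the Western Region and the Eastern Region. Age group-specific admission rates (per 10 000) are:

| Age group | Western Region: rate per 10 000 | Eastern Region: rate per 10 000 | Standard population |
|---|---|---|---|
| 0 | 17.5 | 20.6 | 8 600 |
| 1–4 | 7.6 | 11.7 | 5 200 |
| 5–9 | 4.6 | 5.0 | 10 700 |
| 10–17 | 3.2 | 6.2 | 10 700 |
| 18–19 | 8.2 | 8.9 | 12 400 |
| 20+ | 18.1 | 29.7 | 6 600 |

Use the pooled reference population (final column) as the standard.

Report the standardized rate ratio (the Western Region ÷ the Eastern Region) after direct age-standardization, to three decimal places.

0.745

Standard total = 54 200; weights = 0.1587, 0.0959, 0.1974, 0.1974, 0.2288, 0.1218.
The Western Region: 0.1587×17.5 + 0.0959×7.6 + 0.1974×4.6 + 0.1974×3.2 + 0.2288×8.2 + 0.1218×18.1 = 9.1258 per 10 000.
The Eastern Region: 0.1587×20.6 + 0.0959×11.7 + 0.1974×5.0 + 0.1974×6.2 + 0.2288×8.9 + 0.1218×29.7 = 12.2550 per 10 000.
Ratio = 9.1258 ÷ 12.2550 = 0.74466.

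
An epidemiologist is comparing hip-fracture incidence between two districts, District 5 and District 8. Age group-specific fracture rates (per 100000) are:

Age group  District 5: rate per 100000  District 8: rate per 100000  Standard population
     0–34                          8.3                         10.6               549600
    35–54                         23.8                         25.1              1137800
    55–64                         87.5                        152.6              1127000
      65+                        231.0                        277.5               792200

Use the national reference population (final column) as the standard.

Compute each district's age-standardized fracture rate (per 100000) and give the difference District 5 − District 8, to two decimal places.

-31.32

Standard total = 3606600; weights = 0.1524, 0.3155, 0.3125, 0.2197.
District 5: 0.1524×8.3 + 0.3155×23.8 + 0.3125×87.5 + 0.2197×231.0 = 86.8552 per 100000.
District 8: 0.1524×10.6 + 0.3155×25.1 + 0.3125×152.6 + 0.2197×277.5 = 118.1723 per 100000.
Difference = 86.8552 − 118.1723 = -31.3171.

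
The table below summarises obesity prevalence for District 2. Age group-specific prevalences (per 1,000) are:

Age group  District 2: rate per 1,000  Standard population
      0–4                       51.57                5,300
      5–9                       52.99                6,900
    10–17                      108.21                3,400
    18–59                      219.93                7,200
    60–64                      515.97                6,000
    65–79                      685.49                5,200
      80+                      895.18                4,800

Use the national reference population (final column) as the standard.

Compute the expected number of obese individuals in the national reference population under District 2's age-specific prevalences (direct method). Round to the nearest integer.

Expected obese individuals = Σ (standard pop × age-specific rate ÷ 1,000)
= 5,300×51.57/1,000 + 6,900×52.99/1,000 + 3,400×108.21/1,000 + 7,200×219.93/1,000 + 6,000×515.97/1,000 + 5,200×685.49/1,000 + 4,800×895.18/1,000
= 273.32 + 365.63 + 367.91 + 1583.50 + 3095.82 + 3564.55 + 4296.86 = 13547.59.

13548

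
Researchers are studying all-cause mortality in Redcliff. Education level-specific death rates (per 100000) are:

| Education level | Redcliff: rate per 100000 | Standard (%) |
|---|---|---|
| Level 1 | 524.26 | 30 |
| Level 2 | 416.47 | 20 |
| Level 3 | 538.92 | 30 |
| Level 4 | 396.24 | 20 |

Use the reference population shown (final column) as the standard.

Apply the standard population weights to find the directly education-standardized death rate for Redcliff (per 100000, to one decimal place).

481.5

Standard weights: 0.30, 0.20, 0.30, 0.20.
Standardized rate: 0.3000×524.26 + 0.2000×416.47 + 0.3000×538.92 + 0.2000×396.24 = 481.4960 per 100000.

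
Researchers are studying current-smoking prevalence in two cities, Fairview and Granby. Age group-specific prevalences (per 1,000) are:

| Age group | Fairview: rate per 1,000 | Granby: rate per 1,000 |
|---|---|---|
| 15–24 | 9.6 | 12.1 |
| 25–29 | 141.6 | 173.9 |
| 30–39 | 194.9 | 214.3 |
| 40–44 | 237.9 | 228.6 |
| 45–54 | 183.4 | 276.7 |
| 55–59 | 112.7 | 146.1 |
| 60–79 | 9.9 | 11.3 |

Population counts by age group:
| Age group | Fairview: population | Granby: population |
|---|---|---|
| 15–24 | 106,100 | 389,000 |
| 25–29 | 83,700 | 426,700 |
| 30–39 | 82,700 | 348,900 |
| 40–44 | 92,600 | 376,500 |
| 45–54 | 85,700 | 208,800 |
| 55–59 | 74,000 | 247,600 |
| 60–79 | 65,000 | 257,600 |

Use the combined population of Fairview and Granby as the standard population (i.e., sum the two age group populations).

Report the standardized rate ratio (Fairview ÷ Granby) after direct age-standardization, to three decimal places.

0.858

Combined standard total = 2,844,900; weights = 0.1740, 0.1794, 0.1517, 0.1649, 0.1035, 0.1130, 0.1134.
Fairview: 0.1740×9.6 + 0.1794×141.6 + 0.1517×194.9 + 0.1649×237.9 + 0.1035×183.4 + 0.1130×112.7 + 0.1134×9.9 = 128.7190 per 1,000.
Granby: 0.1740×12.1 + 0.1794×173.9 + 0.1517×214.3 + 0.1649×228.6 + 0.1035×276.7 + 0.1130×146.1 + 0.1134×11.3 = 149.9514 per 1,000.
Ratio = 128.7190 ÷ 149.9514 = 0.85840.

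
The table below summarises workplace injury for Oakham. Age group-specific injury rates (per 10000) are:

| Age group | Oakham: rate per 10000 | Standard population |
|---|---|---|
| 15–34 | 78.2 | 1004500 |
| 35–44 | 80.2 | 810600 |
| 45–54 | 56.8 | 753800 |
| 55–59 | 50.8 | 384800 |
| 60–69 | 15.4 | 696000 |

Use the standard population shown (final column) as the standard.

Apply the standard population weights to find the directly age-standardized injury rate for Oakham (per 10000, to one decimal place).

59.4

Standard total = 3649700; weights = 0.2752, 0.2221, 0.2065, 0.1054, 0.1907.
Standardized rate: 0.2752×78.2 + 0.2221×80.2 + 0.2065×56.8 + 0.1054×50.8 + 0.1907×15.4 = 59.3594 per 10000.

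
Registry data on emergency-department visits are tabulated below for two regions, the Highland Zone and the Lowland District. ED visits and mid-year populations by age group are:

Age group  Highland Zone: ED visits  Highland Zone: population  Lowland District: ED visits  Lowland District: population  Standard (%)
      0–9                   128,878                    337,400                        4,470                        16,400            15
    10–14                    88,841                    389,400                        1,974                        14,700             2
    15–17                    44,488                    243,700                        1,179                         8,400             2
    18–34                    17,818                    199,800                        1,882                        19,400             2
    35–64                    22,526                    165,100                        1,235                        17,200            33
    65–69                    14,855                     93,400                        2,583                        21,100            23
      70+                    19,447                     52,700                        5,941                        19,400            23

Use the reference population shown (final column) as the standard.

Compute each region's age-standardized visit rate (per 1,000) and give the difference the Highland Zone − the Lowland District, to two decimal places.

63.17

Age-specific rates per 1,000 for the Highland Zone: 381.974, 228.148, 182.552, 89.179, 136.439, 159.047, 369.013.
For the Lowland District: 272.561, 134.286, 140.357, 97.010, 71.802, 122.417, 306.237.
Standard weights: 0.15, 0.02, 0.02, 0.02, 0.33, 0.23, 0.23.
The Highland Zone: 0.1500×381.974 + 0.0200×228.148 + 0.0200×182.552 + 0.0200×89.179 + 0.3300×136.439 + 0.2300×159.047 + 0.2300×369.013 = 233.7723 per 1,000.
The Lowland District: 0.1500×272.561 + 0.0200×134.286 + 0.0200×140.357 + 0.0200×97.010 + 0.3300×71.802 + 0.2300×122.417 + 0.2300×306.237 = 170.6024 per 1,000.
Difference = 233.7723 − 170.6024 = 63.1699.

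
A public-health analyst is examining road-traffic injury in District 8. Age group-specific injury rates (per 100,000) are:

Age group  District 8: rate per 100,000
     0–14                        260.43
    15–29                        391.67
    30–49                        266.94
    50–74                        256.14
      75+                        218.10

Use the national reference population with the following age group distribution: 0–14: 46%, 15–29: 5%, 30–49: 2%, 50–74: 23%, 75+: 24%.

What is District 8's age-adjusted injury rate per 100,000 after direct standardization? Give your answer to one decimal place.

256.0

Standard weights: 0.46, 0.05, 0.02, 0.23, 0.24.
Standardized rate: 0.4600×260.43 + 0.0500×391.67 + 0.0200×266.94 + 0.2300×256.14 + 0.2400×218.10 = 255.9763 per 100,000.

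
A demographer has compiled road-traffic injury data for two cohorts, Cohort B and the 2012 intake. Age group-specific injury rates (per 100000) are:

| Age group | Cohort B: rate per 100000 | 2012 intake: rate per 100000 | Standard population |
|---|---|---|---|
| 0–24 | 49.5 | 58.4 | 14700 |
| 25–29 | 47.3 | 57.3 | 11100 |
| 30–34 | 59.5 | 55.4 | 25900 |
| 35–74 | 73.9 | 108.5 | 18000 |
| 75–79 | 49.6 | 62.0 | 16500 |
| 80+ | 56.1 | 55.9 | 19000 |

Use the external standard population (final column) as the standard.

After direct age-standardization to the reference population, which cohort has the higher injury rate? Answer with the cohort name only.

Standard total = 105200; weights = 0.1397, 0.1055, 0.2462, 0.1711, 0.1568, 0.1806.
Cohort B: 0.1397×49.5 + 0.1055×47.3 + 0.2462×59.5 + 0.1711×73.9 + 0.1568×49.6 + 0.1806×56.1 = 57.1125 per 100000.
The 2012 intake: 0.1397×58.4 + 0.1055×57.3 + 0.2462×55.4 + 0.1711×108.5 + 0.1568×62.0 + 0.1806×55.9 = 66.2307 per 100000.

2012 intake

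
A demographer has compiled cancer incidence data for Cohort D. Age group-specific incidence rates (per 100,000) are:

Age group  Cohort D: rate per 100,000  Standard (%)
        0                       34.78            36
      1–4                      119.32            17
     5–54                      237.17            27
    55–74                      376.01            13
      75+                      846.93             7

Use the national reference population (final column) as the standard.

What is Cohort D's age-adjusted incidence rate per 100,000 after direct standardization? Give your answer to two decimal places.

Standard weights: 0.36, 0.17, 0.27, 0.13, 0.07.
Standardized rate: 0.3600×34.78 + 0.1700×119.32 + 0.2700×237.17 + 0.1300×376.01 + 0.0700×846.93 = 205.0075 per 100,000.

205.01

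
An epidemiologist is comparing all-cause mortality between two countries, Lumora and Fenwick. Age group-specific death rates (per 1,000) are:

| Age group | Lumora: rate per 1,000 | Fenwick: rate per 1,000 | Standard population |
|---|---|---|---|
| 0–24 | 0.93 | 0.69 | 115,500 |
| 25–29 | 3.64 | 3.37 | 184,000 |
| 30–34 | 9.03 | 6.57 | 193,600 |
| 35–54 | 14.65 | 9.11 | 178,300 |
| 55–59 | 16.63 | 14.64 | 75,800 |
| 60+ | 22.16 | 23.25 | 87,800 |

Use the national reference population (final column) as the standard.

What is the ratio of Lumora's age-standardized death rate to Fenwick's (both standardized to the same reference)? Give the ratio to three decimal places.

Standard total = 835,000; weights = 0.1383, 0.2204, 0.2319, 0.2135, 0.0908, 0.1051.
Lumora: 0.1383×0.93 + 0.2204×3.64 + 0.2319×9.03 + 0.2135×14.65 + 0.0908×16.63 + 0.1051×22.16 = 9.9924 per 1,000.
Fenwick: 0.1383×0.69 + 0.2204×3.37 + 0.2319×6.57 + 0.2135×9.11 + 0.0908×14.64 + 0.1051×23.25 = 8.0804 per 1,000.
Ratio = 9.9924 ÷ 8.0804 = 1.23663.

1.237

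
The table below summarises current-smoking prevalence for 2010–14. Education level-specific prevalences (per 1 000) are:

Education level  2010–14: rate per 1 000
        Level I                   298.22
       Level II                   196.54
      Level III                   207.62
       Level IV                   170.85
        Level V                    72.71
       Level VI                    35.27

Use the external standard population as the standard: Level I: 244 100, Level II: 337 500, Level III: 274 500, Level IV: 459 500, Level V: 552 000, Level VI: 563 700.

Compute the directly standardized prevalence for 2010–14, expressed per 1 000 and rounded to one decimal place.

137.6

Standard total = 2 431 300; weights = 0.1004, 0.1388, 0.1129, 0.1890, 0.2270, 0.2319.
Standardized rate: 0.1004×298.22 + 0.1388×196.54 + 0.1129×207.62 + 0.1890×170.85 + 0.2270×72.71 + 0.2319×35.27 = 137.6394 per 1 000.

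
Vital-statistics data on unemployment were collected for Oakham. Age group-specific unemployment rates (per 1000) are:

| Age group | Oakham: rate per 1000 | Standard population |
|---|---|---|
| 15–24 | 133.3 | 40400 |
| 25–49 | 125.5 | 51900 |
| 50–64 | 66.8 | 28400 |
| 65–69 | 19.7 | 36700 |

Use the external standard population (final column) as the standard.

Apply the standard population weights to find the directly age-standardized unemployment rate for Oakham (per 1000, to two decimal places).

92.24

Standard total = 157400; weights = 0.2567, 0.3297, 0.1804, 0.2332.
Standardized rate: 0.2567×133.3 + 0.3297×125.5 + 0.1804×66.8 + 0.2332×19.7 = 92.2419 per 1000.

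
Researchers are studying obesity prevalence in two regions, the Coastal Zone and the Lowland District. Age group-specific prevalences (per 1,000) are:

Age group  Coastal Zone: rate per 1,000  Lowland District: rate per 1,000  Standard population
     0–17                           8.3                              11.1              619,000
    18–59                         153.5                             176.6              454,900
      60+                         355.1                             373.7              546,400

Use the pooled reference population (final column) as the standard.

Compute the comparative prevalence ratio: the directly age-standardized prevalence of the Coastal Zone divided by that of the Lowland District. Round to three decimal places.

Standard total = 1,620,300; weights = 0.3820, 0.2808, 0.3372.
The Coastal Zone: 0.3820×8.3 + 0.2808×153.5 + 0.3372×355.1 = 166.0134 per 1,000.
The Lowland District: 0.3820×11.1 + 0.2808×176.6 + 0.3372×373.7 = 179.8407 per 1,000.
Ratio = 166.0134 ÷ 179.8407 = 0.92311.

0.923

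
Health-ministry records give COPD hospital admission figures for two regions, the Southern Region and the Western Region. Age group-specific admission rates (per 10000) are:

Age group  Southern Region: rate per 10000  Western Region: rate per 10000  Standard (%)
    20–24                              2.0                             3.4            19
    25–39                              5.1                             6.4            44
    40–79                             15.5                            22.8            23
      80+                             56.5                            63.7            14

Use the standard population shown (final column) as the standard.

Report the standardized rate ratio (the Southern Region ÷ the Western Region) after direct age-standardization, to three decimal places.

Standard weights: 0.19, 0.44, 0.23, 0.14.
The Southern Region: 0.1900×2.0 + 0.4400×5.1 + 0.2300×15.5 + 0.1400×56.5 = 14.0990 per 10000.
The Western Region: 0.1900×3.4 + 0.4400×6.4 + 0.2300×22.8 + 0.1400×63.7 = 17.6240 per 10000.
Ratio = 14.0990 ÷ 17.6240 = 0.79999.

0.800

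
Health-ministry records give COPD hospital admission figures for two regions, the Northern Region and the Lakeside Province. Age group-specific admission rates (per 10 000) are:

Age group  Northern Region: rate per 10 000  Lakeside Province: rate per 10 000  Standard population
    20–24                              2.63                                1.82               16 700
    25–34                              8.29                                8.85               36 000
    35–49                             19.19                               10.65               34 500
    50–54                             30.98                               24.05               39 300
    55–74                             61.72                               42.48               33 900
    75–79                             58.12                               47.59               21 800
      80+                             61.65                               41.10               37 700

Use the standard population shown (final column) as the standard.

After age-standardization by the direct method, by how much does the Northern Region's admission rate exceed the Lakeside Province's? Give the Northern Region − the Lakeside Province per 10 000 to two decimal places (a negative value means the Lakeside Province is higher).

Standard total = 219 900; weights = 0.0759, 0.1637, 0.1569, 0.1787, 0.1542, 0.0991, 0.1714.
The Northern Region: 0.0759×2.63 + 0.1637×8.29 + 0.1569×19.19 + 0.1787×30.98 + 0.1542×61.72 + 0.0991×58.12 + 0.1714×61.65 = 35.9502 per 10 000.
The Lakeside Province: 0.0759×1.82 + 0.1637×8.85 + 0.1569×10.65 + 0.1787×24.05 + 0.1542×42.48 + 0.0991×47.59 + 0.1714×41.10 = 25.8690 per 10 000.
Difference = 35.9502 − 25.8690 = 10.0813.

10.08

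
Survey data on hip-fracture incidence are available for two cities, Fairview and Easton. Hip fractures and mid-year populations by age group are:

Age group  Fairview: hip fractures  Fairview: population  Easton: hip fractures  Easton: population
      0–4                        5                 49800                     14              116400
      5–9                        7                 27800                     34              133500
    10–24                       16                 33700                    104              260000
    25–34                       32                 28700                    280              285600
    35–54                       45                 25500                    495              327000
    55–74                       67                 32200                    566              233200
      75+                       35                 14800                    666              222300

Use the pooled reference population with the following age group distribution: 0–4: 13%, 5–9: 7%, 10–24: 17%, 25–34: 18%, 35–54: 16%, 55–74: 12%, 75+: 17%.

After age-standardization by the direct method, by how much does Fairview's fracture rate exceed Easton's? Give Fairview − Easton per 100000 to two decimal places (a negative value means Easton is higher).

Age-specific rates per 100000 for Fairview: 10.04, 25.18, 47.48, 111.50, 176.47, 208.07, 236.49.
For Easton: 12.03, 25.47, 40.00, 98.04, 151.38, 242.71, 299.60.
Standard weights: 0.13, 0.07, 0.17, 0.18, 0.16, 0.12, 0.17.
Fairview: 0.1300×10.04 + 0.0700×25.18 + 0.1700×47.48 + 0.1800×111.50 + 0.1600×176.47 + 0.1200×208.07 + 0.1700×236.49 = 124.6157 per 100000.
Easton: 0.1300×12.03 + 0.0700×25.47 + 0.1700×40.00 + 0.1800×98.04 + 0.1600×151.38 + 0.1200×242.71 + 0.1700×299.60 = 132.0700 per 100000.
Difference = 124.6157 − 132.0700 = -7.4543.

-7.45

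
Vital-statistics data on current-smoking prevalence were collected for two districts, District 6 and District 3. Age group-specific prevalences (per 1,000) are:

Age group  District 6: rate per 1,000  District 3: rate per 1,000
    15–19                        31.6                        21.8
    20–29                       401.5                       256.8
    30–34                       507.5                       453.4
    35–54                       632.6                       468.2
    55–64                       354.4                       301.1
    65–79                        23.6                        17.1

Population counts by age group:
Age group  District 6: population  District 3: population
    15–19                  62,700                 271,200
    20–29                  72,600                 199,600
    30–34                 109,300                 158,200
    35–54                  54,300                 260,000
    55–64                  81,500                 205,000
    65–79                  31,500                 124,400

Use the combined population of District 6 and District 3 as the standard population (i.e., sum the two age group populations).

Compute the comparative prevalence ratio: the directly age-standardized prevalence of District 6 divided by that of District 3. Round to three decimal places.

1.288

Combined standard total = 1,630,300; weights = 0.2048, 0.1670, 0.1641, 0.1928, 0.1757, 0.0956.
District 6: 0.2048×31.6 + 0.1670×401.5 + 0.1641×507.5 + 0.1928×632.6 + 0.1757×354.4 + 0.0956×23.6 = 343.2723 per 1,000.
District 3: 0.2048×21.8 + 0.1670×256.8 + 0.1641×453.4 + 0.1928×468.2 + 0.1757×301.1 + 0.0956×17.1 = 266.5465 per 1,000.
Ratio = 343.2723 ÷ 266.5465 = 1.28785.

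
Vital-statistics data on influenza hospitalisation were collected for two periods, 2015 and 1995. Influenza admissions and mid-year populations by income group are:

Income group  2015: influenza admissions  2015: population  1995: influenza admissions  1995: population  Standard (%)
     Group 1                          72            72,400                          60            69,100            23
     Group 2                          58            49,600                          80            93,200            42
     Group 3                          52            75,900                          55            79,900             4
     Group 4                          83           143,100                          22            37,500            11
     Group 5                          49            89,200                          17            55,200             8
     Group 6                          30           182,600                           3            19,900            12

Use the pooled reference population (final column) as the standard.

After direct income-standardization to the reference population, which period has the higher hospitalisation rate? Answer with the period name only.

Income-specific rates per 100,000 for 2015: 99.45, 116.94, 68.51, 58.00, 54.93, 16.43.
For 1995: 86.83, 85.84, 68.84, 58.67, 30.80, 15.08.
Standard weights: 0.23, 0.42, 0.04, 0.11, 0.08, 0.12.
2015: 0.2300×99.45 + 0.4200×116.94 + 0.0400×68.51 + 0.1100×58.00 + 0.0800×54.93 + 0.1200×16.43 = 87.4726 per 100,000.
1995: 0.2300×86.83 + 0.4200×85.84 + 0.0400×68.84 + 0.1100×58.67 + 0.0800×30.80 + 0.1200×15.08 = 69.5021 per 100,000.
The crude rates (56.14 vs 66.80) would put 1995 higher, but that reflects its income composition; once standardized to a common income structure, 2015 has the higher underlying rate.

2015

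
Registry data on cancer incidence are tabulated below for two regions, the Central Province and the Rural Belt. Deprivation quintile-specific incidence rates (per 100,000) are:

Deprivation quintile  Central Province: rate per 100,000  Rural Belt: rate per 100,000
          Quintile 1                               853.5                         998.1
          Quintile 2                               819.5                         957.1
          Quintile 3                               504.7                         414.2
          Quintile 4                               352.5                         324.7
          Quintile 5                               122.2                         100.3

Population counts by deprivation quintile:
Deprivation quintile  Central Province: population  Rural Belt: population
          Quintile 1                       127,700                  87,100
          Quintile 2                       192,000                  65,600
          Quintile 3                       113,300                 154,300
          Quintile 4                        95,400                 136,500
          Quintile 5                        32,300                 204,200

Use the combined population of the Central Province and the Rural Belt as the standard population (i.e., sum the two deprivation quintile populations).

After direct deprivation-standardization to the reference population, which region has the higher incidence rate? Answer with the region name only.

Combined standard total = 1,208,400; weights = 0.1778, 0.2132, 0.2214, 0.1919, 0.1957.
The Central Province: 0.1778×853.5 + 0.2132×819.5 + 0.2214×504.7 + 0.1919×352.5 + 0.1957×122.2 = 529.7400 per 100,000.
The Rural Belt: 0.1778×998.1 + 0.2132×957.1 + 0.2214×414.2 + 0.1919×324.7 + 0.1957×100.3 = 555.1139 per 100,000.
The crude rates (644.01 vs 429.88) would put the Central Province higher, but that reflects its deprivation composition; once standardized to a common deprivation structure, the Rural Belt has the higher underlying rate.

Rural Belt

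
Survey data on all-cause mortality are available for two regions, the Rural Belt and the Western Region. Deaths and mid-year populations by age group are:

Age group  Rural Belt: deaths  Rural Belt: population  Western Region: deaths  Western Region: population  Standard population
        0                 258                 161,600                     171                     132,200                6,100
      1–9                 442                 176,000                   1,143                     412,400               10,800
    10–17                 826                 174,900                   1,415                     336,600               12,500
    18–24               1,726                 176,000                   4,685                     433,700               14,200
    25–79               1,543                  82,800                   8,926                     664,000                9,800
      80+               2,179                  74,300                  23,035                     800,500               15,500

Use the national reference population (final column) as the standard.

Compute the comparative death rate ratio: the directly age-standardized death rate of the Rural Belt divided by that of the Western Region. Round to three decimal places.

1.062

Age-specific rates per 100,000 for the Rural Belt: 159.65, 251.14, 472.27, 980.68, 1863.53, 2932.71.
For the Western Region: 129.35, 277.16, 420.38, 1080.24, 1344.28, 2877.58.
Standard total = 68,900; weights = 0.0885, 0.1567, 0.1814, 0.2061, 0.1422, 0.2250.
The Rural Belt: 0.0885×159.65 + 0.1567×251.14 + 0.1814×472.27 + 0.2061×980.68 + 0.1422×1863.53 + 0.2250×2932.71 = 1266.1060 per 100,000.
The Western Region: 0.0885×129.35 + 0.1567×277.16 + 0.1814×420.38 + 0.2061×1080.24 + 0.1422×1344.28 + 0.2250×2877.58 = 1192.3490 per 100,000.
Ratio = 1266.1060 ÷ 1192.3490 = 1.06186.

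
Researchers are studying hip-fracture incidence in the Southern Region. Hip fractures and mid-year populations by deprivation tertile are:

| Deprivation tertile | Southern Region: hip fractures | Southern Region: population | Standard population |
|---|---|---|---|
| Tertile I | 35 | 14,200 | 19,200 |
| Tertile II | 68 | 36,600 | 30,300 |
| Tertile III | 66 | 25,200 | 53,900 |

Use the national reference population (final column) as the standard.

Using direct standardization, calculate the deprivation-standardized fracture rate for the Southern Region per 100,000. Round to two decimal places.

Deprivation-specific rates per 100,000 for the Southern Region: 246.48, 185.79, 261.90.
Standard total = 103,400; weights = 0.1857, 0.2930, 0.5213.
Standardized rate: 0.1857×246.48 + 0.2930×185.79 + 0.5213×261.90 = 236.7366 per 100,000.

236.74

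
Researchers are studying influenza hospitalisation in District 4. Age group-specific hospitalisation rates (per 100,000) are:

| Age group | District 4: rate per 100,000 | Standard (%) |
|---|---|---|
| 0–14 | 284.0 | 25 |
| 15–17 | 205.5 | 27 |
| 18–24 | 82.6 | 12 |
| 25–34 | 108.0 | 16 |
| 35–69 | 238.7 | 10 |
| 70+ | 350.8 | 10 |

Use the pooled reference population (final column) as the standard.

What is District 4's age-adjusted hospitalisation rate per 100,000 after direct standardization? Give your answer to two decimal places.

212.63

Standard weights: 0.25, 0.27, 0.12, 0.16, 0.10, 0.10.
Standardized rate: 0.2500×284.0 + 0.2700×205.5 + 0.1200×82.6 + 0.1600×108.0 + 0.1000×238.7 + 0.1000×350.8 = 212.6270 per 100,000.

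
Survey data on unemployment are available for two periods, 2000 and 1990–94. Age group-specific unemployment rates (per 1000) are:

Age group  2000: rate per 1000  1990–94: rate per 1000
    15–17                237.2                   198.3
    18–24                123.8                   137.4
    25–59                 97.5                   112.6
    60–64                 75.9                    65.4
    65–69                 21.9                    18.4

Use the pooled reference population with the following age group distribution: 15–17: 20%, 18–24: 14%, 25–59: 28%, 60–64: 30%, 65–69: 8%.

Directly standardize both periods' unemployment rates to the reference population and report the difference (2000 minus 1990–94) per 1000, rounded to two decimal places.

Standard weights: 0.20, 0.14, 0.28, 0.30, 0.08.
2000: 0.2000×237.2 + 0.1400×123.8 + 0.2800×97.5 + 0.3000×75.9 + 0.0800×21.9 = 116.5940 per 1000.
1990–94: 0.2000×198.3 + 0.1400×137.4 + 0.2800×112.6 + 0.3000×65.4 + 0.0800×18.4 = 111.5160 per 1000.
Difference = 116.5940 − 111.5160 = 5.0780.

5.08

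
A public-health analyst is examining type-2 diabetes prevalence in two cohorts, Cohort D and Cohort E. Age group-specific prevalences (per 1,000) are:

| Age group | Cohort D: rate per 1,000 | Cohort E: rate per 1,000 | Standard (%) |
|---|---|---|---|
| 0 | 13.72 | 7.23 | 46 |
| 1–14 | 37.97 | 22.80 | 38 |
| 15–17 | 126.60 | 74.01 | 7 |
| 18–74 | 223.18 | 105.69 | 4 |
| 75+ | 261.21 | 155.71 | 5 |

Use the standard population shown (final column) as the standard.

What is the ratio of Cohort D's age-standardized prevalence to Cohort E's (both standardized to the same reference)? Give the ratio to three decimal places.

1.768

Standard weights: 0.46, 0.38, 0.07, 0.04, 0.05.
Cohort D: 0.4600×13.72 + 0.3800×37.97 + 0.0700×126.60 + 0.0400×223.18 + 0.0500×261.21 = 51.5895 per 1,000.
Cohort E: 0.4600×7.23 + 0.3800×22.80 + 0.0700×74.01 + 0.0400×105.69 + 0.0500×155.71 = 29.1836 per 1,000.
Ratio = 51.5895 ÷ 29.1836 = 1.76776.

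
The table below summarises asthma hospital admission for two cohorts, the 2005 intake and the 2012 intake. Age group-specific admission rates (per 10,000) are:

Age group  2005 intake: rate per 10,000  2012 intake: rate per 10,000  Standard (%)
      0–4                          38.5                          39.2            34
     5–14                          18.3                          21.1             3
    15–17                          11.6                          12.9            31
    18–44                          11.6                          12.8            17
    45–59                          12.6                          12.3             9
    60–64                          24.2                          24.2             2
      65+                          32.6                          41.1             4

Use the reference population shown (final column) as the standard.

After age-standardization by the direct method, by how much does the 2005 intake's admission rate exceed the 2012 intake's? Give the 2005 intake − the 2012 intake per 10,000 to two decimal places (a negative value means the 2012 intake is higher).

Standard weights: 0.34, 0.03, 0.31, 0.17, 0.09, 0.02, 0.04.
The 2005 intake: 0.3400×38.5 + 0.0300×18.3 + 0.3100×11.6 + 0.1700×11.6 + 0.0900×12.6 + 0.0200×24.2 + 0.0400×32.6 = 22.1290 per 10,000.
The 2012 intake: 0.3400×39.2 + 0.0300×21.1 + 0.3100×12.9 + 0.1700×12.8 + 0.0900×12.3 + 0.0200×24.2 + 0.0400×41.1 = 23.3710 per 10,000.
Difference = 22.1290 − 23.3710 = -1.2420.

-1.24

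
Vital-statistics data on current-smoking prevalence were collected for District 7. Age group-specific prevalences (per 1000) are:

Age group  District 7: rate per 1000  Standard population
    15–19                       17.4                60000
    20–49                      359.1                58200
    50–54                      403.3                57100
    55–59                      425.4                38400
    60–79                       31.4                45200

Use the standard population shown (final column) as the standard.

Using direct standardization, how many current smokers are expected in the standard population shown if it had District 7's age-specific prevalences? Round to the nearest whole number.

Expected current smokers = Σ (standard pop × age-specific rate ÷ 1000)
= 60000×17.4/1000 + 58200×359.1/1000 + 57100×403.3/1000 + 38400×425.4/1000 + 45200×31.4/1000
= 1044.00 + 20899.62 + 23028.43 + 16335.36 + 1419.28 = 62726.69.

62727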